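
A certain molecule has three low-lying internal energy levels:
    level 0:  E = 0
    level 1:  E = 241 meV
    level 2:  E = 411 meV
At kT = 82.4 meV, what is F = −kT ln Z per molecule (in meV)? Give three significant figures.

-4.84 meV

Eᵢ/kT = 0, 2.9248, 4.9879.
Z = Σ e^(−Eᵢ/kT) = e^(−0) + e^(−2.9248) + e^(−4.9879) = 1.0000 + 0.053675 + 0.0068200 = 1.0605.
F = −kT ln Z = −82.4 × ln(1.0605) = −82.4 × 0.058740 = -4.84 meV.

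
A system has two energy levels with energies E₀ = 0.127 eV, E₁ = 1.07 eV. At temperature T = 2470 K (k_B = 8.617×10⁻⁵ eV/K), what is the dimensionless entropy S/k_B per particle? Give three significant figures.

k_BT = 8.617×10⁻⁵ × 2470 K = 0.21284 eV.
Eᵢ/kT = 0.59669, 5.0273.
Z = Σ e^(−Eᵢ/kT) = e^(−0.59669) + e^(−5.0273) = 0.55063 + 0.0065565 = 0.55719.
⟨E⟩ = Σ EᵢPᵢ = 0.13810 eV.
S/k_B = ln Z + ⟨E⟩/kT = ln(0.55719) + 0.13810/0.21284 = -0.58485 + 0.64884 = 0.0640.

0.0640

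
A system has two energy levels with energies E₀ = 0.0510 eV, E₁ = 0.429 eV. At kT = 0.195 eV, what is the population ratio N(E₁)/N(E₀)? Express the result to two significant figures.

0.14

n₁/n₀ = exp[−(E₁−E₀)/kT] = exp(−(0.3780 eV)/(0.195 eV)) = exp(-1.938) = 0.14.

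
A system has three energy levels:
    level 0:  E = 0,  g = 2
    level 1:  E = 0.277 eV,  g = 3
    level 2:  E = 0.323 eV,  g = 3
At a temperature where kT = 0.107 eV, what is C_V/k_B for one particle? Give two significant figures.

1.0

Eᵢ/kT = 0, 2.589, 3.019.
Z = Σ gᵢe^(−Eᵢ/kT) = 2·e^(−0) + 3·e^(−2.589) + 3·e^(−3.019) = 2.000 + 0.2253 + 0.1466 = 2.372.
⟨E⟩ = 0.04627 eV, ⟨E²⟩ = 0.01374 eV².
C_V/k_B = (⟨E²⟩ − ⟨E⟩²)/(kT)² = (0.01374 − 0.002141)/0.01145 = 1.0.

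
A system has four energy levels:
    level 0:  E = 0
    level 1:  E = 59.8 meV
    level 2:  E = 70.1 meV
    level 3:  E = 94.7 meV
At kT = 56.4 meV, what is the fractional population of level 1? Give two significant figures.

Eᵢ/kT = 0, 1.060, 1.243, 1.679.
Z = Σ e^(−Eᵢ/kT) = e^(−0) + e^(−1.060) + e^(−1.243) + e^(−1.679) = 1.000 + 0.3465 + 0.2885 + 0.1866 = 1.822.
P₁ = e^(−E₁/kT) / Z = 0.3465/1.822 = 0.19.

0.19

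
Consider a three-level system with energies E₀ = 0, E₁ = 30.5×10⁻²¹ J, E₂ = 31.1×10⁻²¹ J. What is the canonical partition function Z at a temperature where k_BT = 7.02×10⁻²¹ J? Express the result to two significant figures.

Eᵢ/kT = 0, 4.345, 4.430.
Z = Σ e^(−Eᵢ/kT) = e^(−0) + e^(−4.345) + e^(−4.430) = 1.000 + 0.01297 + 0.01191 = 1.025.

Z = 1.0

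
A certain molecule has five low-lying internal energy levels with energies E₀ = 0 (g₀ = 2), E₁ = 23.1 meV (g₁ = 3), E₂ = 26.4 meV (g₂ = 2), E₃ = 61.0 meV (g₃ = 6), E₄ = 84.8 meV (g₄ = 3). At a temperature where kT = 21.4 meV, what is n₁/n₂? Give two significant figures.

n₁/n₂ = (g₁/g₂) exp[−(E₁−E₂)/kT] = (3/2) × exp(−(-3.3 meV)/(21.4 meV)) = (3/2) × exp(0.1542) = 1.8.

1.8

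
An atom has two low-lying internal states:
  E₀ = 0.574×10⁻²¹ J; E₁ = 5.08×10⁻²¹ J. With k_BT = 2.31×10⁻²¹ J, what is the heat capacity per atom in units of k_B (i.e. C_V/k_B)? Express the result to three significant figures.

0.415

Eᵢ/kT = 0.24848, 2.1991.
Z = Σ e^(−Eᵢ/kT) = e^(−0.24848) + e^(−2.1991) = 0.77999 + 0.11090 = 0.89089.
⟨E⟩ = 1.1349, ⟨E²⟩ = 3.5009.
C_V/k_B = (⟨E²⟩ − ⟨E⟩²)/(kT)² = (3.5009 − 1.2880)/5.3361 = 0.415.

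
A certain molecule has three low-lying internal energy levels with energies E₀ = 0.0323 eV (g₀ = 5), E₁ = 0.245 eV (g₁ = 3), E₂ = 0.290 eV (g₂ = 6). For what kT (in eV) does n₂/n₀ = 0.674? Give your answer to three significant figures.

0.447 eV

n₂/n₀ = (g₂/g₀) exp[−(E₂−E₀)/kT] = 0.674.
⇒ (E₂−E₀)/kT = ln((6/5)/0.674) = ln(1.7804) = 0.57684.
kT = 0.2577 eV / 0.57684 = 0.447 eV.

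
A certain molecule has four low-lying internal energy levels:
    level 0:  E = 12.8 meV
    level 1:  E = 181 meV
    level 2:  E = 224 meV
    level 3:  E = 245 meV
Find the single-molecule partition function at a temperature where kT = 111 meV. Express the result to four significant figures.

Eᵢ/kT = 0.115315, 1.63063, 2.01802, 2.20721.
Z = Σ e^(−Eᵢ/kT) = e^(−0.115315) + e^(−1.63063) + e^(−2.01802) + e^(−2.20721) = 0.891085 + 0.195806 + 0.132918 + 0.110007 = 1.32982.

Z = 1.330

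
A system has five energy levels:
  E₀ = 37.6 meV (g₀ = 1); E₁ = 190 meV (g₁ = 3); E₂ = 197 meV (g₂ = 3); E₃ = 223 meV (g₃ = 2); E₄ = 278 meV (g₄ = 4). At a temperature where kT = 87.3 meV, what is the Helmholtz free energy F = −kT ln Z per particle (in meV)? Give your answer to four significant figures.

-42.42 meV

Eᵢ/kT = 0.430699, 2.17640, 2.25659, 2.55441, 3.18442.
Z = Σ gᵢe^(−Eᵢ/kT) = 1·e^(−0.430699) + 3·e^(−2.17640) + 3·e^(−2.25659) + 2·e^(−2.55441) + 4·e^(−3.18442) = 0.650055 + 0.340348 + 0.314121 + 0.155476 + 0.165609 = 1.62561.
F = −kT ln Z = −87.3 × ln(1.62561) = −87.3 × 0.485883 = -42.42 meV.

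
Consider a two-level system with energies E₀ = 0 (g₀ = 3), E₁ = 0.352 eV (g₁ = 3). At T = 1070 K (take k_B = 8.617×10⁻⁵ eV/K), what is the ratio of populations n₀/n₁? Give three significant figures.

k_BT = 8.617×10⁻⁵ × 1070 K = 0.092202 eV.
n₀/n₁ = (g₀/g₁) exp[−(E₀−E₁)/kT] = (3/3) × exp(−(-0.352 eV)/(0.092202 eV)) = (3/3) × exp(3.8177) = 45.5.

45.5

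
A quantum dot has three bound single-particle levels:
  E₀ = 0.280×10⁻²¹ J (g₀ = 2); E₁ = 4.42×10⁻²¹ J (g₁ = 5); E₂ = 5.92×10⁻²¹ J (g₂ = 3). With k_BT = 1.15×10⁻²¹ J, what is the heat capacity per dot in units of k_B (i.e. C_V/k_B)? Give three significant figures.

Eᵢ/kT = 0.24348, 3.8435, 5.1478.
Z = Σ gᵢe^(−Eᵢ/kT) = 2·e^(−0.24348) + 5·e^(−3.8435) + 3·e^(−5.1478) = 1.5678 + 0.10709 + 0.017437 = 1.6923.
⟨E⟩ = 0.60010, ⟨E²⟩ = 1.6700.
C_V/k_B = (⟨E²⟩ − ⟨E⟩²)/(kT)² = (1.6700 − 0.36012)/1.3225 = 0.990.

0.990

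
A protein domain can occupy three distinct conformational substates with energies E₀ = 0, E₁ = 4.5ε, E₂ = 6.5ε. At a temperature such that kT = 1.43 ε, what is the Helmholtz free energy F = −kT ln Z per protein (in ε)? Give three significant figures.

Eᵢ/kT = 0, 3.1469, 4.5455.
Z = Σ e^(−Eᵢ/kT) = e^(−0) + e^(−3.1469) + e^(−4.5455) = 1.0000 + 0.042985 + 0.010615 = 1.0536.
F = −kT ln Z = −1.43 × ln(1.0536) = −1.43 × 0.052213 = -0.0747 ε.

-0.0747 ε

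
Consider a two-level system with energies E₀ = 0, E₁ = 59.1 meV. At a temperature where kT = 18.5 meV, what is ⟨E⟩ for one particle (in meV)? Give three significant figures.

2.33 meV

Eᵢ/kT = 0, 3.1946.
Z = Σ e^(−Eᵢ/kT) = e^(−0) + e^(−3.1946) = 1.0000 + 0.040983 = 1.0410.
⟨E⟩ = Σ Eᵢ e^(−Eᵢ/kT) / Z = (0·1.0000 + 59.1·0.040983) / 1.0410 = 2.33 meV.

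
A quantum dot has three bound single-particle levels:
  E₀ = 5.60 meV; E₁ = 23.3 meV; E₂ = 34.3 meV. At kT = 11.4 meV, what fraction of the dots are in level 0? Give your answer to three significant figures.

0.774

Eᵢ/kT = 0.49123, 2.0439, 3.0088.
Z = Σ e^(−Eᵢ/kT) = e^(−0.49123) + e^(−2.0439) + e^(−3.0088) = 0.61187 + 0.12952 + 0.049351 = 0.79074.
P₀ = e^(−E₀/kT) / Z = 0.61187/0.79074 = 0.774.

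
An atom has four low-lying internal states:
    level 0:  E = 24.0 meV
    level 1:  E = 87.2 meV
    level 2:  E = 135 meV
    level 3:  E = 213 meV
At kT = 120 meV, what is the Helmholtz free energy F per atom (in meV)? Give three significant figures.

-70.3 meV

Eᵢ/kT = 0.20000, 0.72667, 1.1250, 1.7750.
Z = Σ e^(−Eᵢ/kT) = e^(−0.20000) + e^(−0.72667) + e^(−1.1250) + e^(−1.7750) = 0.81873 + 0.48352 + 0.32465 + 0.16948 = 1.7964.
F = −kT ln Z = −120 × ln(1.7964) = −120 × 0.58578 = -70.3 meV.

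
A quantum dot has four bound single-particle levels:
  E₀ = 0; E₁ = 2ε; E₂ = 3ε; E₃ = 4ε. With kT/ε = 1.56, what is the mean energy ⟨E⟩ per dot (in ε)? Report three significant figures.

Eᵢ/kT = 0, 1.2821, 1.9231, 2.5641.
Z = Σ e^(−Eᵢ/kT) = e^(−0) + e^(−1.2821) + e^(−1.9231) + e^(−2.5641) = 1.0000 + 0.27745 + 0.14615 + 0.076988 = 1.5006.
⟨E⟩ = Σ Eᵢ e^(−Eᵢ/kT) / Z = (0·1.0000 + 2·0.27745 + 3·0.14615 + 4·0.076988) / 1.5006 = 0.867 ε.

0.867 ε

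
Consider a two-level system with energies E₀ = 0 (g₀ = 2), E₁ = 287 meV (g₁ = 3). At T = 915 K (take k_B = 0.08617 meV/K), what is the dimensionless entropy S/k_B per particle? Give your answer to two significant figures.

0.87

k_BT = 0.08617 × 915 K = 78.85 meV.
Eᵢ/kT = 0, 3.640.
Z = Σ gᵢe^(−Eᵢ/kT) = 2·e^(−0) + 3·e^(−3.640) = 2.000 + 0.07876 = 2.079.
⟨E⟩ = Σ EᵢPᵢ = 10.87 meV.
S/k_B = ln Z + ⟨E⟩/kT = ln(2.079) + 10.87/78.85 = 0.7319 + 0.1379 = 0.87.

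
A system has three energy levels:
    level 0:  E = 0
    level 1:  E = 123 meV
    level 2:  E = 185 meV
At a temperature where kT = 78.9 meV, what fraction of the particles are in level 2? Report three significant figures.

Eᵢ/kT = 0, 1.5589, 2.3447.
Z = Σ e^(−Eᵢ/kT) = e^(−0) + e^(−1.5589) + e^(−2.3447) = 1.0000 + 0.21037 + 0.095876 = 1.3062.
P₂ = e^(−E₂/kT) / Z = 0.095876/1.3062 = 0.0734.

0.0734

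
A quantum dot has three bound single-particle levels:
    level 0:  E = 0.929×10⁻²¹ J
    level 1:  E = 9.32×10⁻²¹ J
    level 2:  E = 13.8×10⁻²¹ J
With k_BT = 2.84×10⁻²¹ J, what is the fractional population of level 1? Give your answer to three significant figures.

Eᵢ/kT = 0.32711, 3.2817, 4.8592.
Z = Σ e^(−Eᵢ/kT) = e^(−0.32711) + e^(−3.2817) + e^(−4.8592) = 0.72100 + 0.037564 + 0.0077567 = 0.76632.
P₁ = e^(−E₁/kT) / Z = 0.037564/0.76632 = 0.0490.

0.0490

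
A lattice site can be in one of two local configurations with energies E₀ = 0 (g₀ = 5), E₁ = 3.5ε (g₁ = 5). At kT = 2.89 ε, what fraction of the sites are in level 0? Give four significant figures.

0.7705

Eᵢ/kT = 0, 1.21107.
Z = Σ gᵢe^(−Eᵢ/kT) = 5·e^(−0) + 5·e^(−1.21107) = 5.00000 + 1.48939 = 6.48939.
P₀ = g₀ e^(−E₀/kT) / Z = 5.00000/6.48939 = 0.7705.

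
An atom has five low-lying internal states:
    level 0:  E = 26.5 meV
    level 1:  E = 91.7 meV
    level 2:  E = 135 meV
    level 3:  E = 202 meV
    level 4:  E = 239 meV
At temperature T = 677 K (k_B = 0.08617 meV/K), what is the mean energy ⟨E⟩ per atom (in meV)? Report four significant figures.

60.16 meV

k_BT = 0.08617 × 677 K = 58.3371 meV.
Eᵢ/kT = 0.454256, 1.57190, 2.31414, 3.46263, 4.09688.
Z = Σ e^(−Eᵢ/kT) = e^(−0.454256) + e^(−1.57190) + e^(−2.31414) + e^(−3.46263) + e^(−4.09688) = 0.634920 + 0.207650 + 0.0988512 + 0.0313472 + 0.0166245 = 0.989393.
⟨E⟩ = Σ Eᵢ e^(−Eᵢ/kT) / Z = (26.5·0.634920 + 91.7·0.207650 + 135·0.0988512 + 202·0.0313472 + 239·0.0166245) / 0.989393 = 60.16 meV.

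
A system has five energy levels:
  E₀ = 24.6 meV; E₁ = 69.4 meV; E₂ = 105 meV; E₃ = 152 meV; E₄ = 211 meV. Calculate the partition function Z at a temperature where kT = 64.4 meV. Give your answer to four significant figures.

Eᵢ/kT = 0.381988, 1.07764, 1.63043, 2.36025, 3.27640.
Z = Σ e^(−Eᵢ/kT) = e^(−0.381988) + e^(−1.07764) + e^(−1.63043) + e^(−2.36025) + e^(−3.27640) = 0.682503 + 0.340398 + 0.195845 + 0.0943966 + 0.0377640 = 1.35091.

Z = 1.351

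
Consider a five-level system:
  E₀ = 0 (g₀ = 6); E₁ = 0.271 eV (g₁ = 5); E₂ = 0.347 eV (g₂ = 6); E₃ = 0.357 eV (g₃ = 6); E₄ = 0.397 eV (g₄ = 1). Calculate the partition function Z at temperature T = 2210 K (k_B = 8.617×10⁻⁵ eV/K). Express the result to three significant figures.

Z = 9.22

k_BT = 8.617×10⁻⁵ × 2210 K = 0.19044 eV.
Eᵢ/kT = 0, 1.4230, 1.8221, 1.8746, 2.0846.
Z = Σ gᵢe^(−Eᵢ/kT) = 6·e^(−0) + 5·e^(−1.4230) + 6·e^(−1.8221) + 6·e^(−1.8746) + 1·e^(−2.0846) = 6.0000 + 1.2049 + 0.97012 + 0.92050 + 0.12436 = 9.2199.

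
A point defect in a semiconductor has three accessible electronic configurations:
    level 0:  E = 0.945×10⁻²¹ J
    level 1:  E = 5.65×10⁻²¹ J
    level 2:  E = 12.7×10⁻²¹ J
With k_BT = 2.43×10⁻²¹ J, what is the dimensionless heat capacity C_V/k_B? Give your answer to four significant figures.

0.5544

Eᵢ/kT = 0.388889, 2.32510, 5.22634.
Z = Σ e^(−Eᵢ/kT) = e^(−0.388889) + e^(−2.32510) + e^(−5.22634) = 0.677810 + 0.0977737 + 0.00537316 = 0.780957.
⟨E⟩ = 1.61493, ⟨E²⟩ = 5.88140.
C_V/k_B = (⟨E²⟩ − ⟨E⟩²)/(kT)² = (5.88140 − 2.60800)/5.90490 = 0.5544.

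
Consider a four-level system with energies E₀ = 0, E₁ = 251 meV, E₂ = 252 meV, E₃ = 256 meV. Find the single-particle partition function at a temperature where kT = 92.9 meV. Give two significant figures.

Eᵢ/kT = 0, 2.702, 2.713, 2.756.
Z = Σ e^(−Eᵢ/kT) = e^(−0) + e^(−2.702) + e^(−2.713) + e^(−2.756) = 1.000 + 0.06707 + 0.06634 + 0.06355 = 1.197.

Z = 1.2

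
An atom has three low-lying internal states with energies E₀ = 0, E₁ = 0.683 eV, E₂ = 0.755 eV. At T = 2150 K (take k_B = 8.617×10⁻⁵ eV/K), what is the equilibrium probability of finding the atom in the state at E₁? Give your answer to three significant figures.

k_BT = 8.617×10⁻⁵ × 2150 K = 0.18527 eV.
Eᵢ/kT = 0, 3.6865, 4.0751.
Z = Σ e^(−Eᵢ/kT) = e^(−0) + e^(−3.6865) + e^(−4.0751) = 1.0000 + 0.025060 + 0.016991 = 1.0421.
P₁ = e^(−E₁/kT) / Z = 0.025060/1.0421 = 0.0240.

0.0240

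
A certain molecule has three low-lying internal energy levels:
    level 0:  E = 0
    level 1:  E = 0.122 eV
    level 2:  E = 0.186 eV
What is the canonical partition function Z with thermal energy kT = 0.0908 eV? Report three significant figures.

Z = 1.39

Eᵢ/kT = 0, 1.3436, 2.0485.
Z = Σ e^(−Eᵢ/kT) = e^(−0) + e^(−1.3436) + e^(−2.0485) = 1.0000 + 0.26090 + 0.12893 = 1.3898.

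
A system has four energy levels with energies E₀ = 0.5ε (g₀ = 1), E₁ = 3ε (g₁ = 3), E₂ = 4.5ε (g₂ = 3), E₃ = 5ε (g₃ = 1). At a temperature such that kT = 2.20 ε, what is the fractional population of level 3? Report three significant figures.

0.0501

Eᵢ/kT = 0.22727, 1.3636, 2.0455, 2.2727.
Z = Σ gᵢe^(−Eᵢ/kT) = 1·e^(−0.22727) + 3·e^(−1.3636) + 3·e^(−2.0455) + 1·e^(−2.2727) = 0.79671 + 0.76722 + 0.38795 + 0.10303 = 2.0549.
P₃ = g₃ e^(−E₃/kT) / Z = 0.10303/2.0549 = 0.0501.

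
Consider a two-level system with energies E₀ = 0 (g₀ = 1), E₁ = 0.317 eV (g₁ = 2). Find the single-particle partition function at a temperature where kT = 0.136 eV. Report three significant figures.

Eᵢ/kT = 0, 2.3309.
Z = Σ gᵢe^(−Eᵢ/kT) = 1·e^(−0) + 2·e^(−2.3309) = 1.0000 + 0.19442 = 1.1944.

Z = 1.19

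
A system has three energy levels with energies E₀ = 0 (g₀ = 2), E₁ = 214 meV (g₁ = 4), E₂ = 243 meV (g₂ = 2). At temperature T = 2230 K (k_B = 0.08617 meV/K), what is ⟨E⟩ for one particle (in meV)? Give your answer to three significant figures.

108 meV

k_BT = 0.08617 × 2230 K = 192.16 meV.
Eᵢ/kT = 0, 1.1137, 1.2646.
Z = Σ gᵢe^(−Eᵢ/kT) = 2·e^(−0) + 4·e^(−1.1137) + 2·e^(−1.2646) = 2.0000 + 1.3134 + 0.56470 = 3.8781.
⟨E⟩ = Σ Eᵢ gᵢe^(−Eᵢ/kT) / Z = (0·2.0000 + 214·1.3134 + 243·0.56470) / 3.8781 = 108 meV.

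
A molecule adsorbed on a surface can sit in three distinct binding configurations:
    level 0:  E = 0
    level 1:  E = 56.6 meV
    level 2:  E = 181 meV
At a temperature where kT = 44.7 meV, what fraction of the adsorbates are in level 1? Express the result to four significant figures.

Eᵢ/kT = 0, 1.26622, 4.04922.
Z = Σ e^(−Eᵢ/kT) = e^(−0) + e^(−1.26622) + e^(−4.04922) = 1.00000 + 0.281895 + 0.0174360 = 1.29933.
P₁ = e^(−E₁/kT) / Z = 0.281895/1.29933 = 0.2170.

0.2170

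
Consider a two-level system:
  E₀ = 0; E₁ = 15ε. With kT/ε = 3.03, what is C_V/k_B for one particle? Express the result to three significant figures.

0.171

Eᵢ/kT = 0, 4.9505.
Z = Σ e^(−Eᵢ/kT) = e^(−0) + e^(−4.9505) = 1.0000 + 0.0070799 = 1.0071.
⟨E⟩ = 0.10545 ε, ⟨E²⟩ = 1.5817 ε².
C_V/k_B = (⟨E²⟩ − ⟨E⟩²)/(kT)² = (1.5817 − 0.011120)/9.1809 = 0.171.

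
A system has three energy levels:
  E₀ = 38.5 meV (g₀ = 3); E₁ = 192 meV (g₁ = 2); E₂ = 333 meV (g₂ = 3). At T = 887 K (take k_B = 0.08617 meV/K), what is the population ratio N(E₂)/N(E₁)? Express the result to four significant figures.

0.2371

k_BT = 0.08617 × 887 K = 76.4328 meV.
n₂/n₁ = (g₂/g₁) exp[−(E₂−E₁)/kT] = (3/2) × exp(−(141 meV)/(76.4328 meV)) = (3/2) × exp(-1.84476) = 0.2371.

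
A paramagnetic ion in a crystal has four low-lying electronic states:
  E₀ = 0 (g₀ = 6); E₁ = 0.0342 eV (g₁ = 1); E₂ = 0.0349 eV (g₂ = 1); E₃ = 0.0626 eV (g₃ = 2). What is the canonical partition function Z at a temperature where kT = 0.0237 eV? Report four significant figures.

Z = 6.608

Eᵢ/kT = 0, 1.44304, 1.47257, 2.64135.
Z = Σ gᵢe^(−Eᵢ/kT) = 6·e^(−0) + 1·e^(−1.44304) + 1·e^(−1.47257) + 2·e^(−2.64135) = 6.00000 + 0.236209 + 0.229335 + 0.142530 = 6.60807.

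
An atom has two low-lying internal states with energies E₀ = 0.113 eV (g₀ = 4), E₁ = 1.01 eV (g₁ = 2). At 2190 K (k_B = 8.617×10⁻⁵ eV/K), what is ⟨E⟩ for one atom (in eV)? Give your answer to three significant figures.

0.117 eV

k_BT = 8.617×10⁻⁵ × 2190 K = 0.18871 eV.
Eᵢ/kT = 0.59880, 5.3521.
Z = Σ gᵢe^(−Eᵢ/kT) = 4·e^(−0.59880) + 2·e^(−5.3521) = 2.1979 + 0.0094764 = 2.2074.
⟨E⟩ = Σ Eᵢ gᵢe^(−Eᵢ/kT) / Z = (0.113·2.1979 + 1.01·0.0094764) / 2.2074 = 0.117 eV.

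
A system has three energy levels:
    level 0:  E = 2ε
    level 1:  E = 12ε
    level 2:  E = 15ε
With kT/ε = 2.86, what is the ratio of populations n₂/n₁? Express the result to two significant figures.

n₂/n₁ = exp[−(E₂−E₁)/kT] = exp(−(3ε)/(2.86ε)) = exp(-1.049) = 0.35.

0.35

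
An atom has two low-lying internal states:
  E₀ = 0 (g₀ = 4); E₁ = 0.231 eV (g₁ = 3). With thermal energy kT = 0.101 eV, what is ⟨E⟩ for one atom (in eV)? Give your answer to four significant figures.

Eᵢ/kT = 0, 2.28713.
Z = Σ gᵢe^(−Eᵢ/kT) = 4·e^(−0) + 3·e^(−2.28713) = 4.00000 + 0.304673 = 4.30467.
⟨E⟩ = Σ Eᵢ gᵢe^(−Eᵢ/kT) / Z = (0·4.00000 + 0.231·0.304673) / 4.30467 = 0.01635 eV.

0.01635 eV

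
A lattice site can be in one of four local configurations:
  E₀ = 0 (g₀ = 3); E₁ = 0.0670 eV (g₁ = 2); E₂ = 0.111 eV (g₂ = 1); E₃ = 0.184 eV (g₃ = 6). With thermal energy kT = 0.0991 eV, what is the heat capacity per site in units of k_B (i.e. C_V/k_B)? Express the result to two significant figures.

0.50

Eᵢ/kT = 0, 0.6761, 1.120, 1.857.
Z = Σ gᵢe^(−Eᵢ/kT) = 3·e^(−0) + 2·e^(−0.6761) + 1·e^(−1.120) + 6·e^(−1.857) = 3.000 + 1.017 + 0.3263 + 0.9368 = 5.280.
⟨E⟩ = 0.05241 eV, ⟨E²⟩ = 0.007633 eV².
C_V/k_B = (⟨E²⟩ − ⟨E⟩²)/(kT)² = (0.007633 − 0.002747)/0.009821 = 0.50.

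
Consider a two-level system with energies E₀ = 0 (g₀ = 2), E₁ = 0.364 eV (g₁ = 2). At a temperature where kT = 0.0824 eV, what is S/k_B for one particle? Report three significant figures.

Eᵢ/kT = 0, 4.4175.
Z = Σ gᵢe^(−Eᵢ/kT) = 2·e^(−0) + 2·e^(−4.4175) = 2.0000 + 0.024129 = 2.0241.
⟨E⟩ = Σ EᵢPᵢ = 0.0043392 eV.
S/k_B = ln Z + ⟨E⟩/kT = ln(2.0241) + 0.0043392/0.0824 = 0.70513 + 0.052660 = 0.758.

0.758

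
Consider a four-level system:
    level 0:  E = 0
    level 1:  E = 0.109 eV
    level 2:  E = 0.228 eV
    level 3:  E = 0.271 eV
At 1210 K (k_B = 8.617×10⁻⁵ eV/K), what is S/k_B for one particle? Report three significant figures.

k_BT = 8.617×10⁻⁵ × 1210 K = 0.10427 eV.
Eᵢ/kT = 0, 1.0454, 2.1866, 2.5990.
Z = Σ e^(−Eᵢ/kT) = e^(−0) + e^(−1.0454) + e^(−2.1866) + e^(−2.5990) = 1.0000 + 0.35155 + 0.11230 + 0.074348 = 1.5382.
⟨E⟩ = Σ EᵢPᵢ = 0.054656 eV.
S/k_B = ln Z + ⟨E⟩/kT = ln(1.5382) + 0.054656/0.10427 = 0.43061 + 0.52418 = 0.955.

0.955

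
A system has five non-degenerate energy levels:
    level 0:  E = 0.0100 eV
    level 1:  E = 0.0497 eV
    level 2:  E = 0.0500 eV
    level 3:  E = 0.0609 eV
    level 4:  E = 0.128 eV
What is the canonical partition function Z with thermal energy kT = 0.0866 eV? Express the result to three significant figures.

Eᵢ/kT = 0.11547, 0.57390, 0.57737, 0.70323, 1.4781.
Z = Σ e^(−Eᵢ/kT) = e^(−0.11547) + e^(−0.57390) + e^(−0.57737) + e^(−0.70323) + e^(−1.4781) = 0.89095 + 0.56332 + 0.56137 + 0.49498 + 0.22807 = 2.7387.

Z = 2.74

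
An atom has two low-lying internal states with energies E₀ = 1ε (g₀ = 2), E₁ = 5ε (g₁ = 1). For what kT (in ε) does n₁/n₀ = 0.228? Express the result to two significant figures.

n₁/n₀ = (g₁/g₀) exp[−(E₁−E₀)/kT] = 0.228.
⇒ (E₁−E₀)/kT = ln((1/2)/0.228) = ln(2.193) = 0.7853.
kT = 4ε / 0.7853 = 5.1 ε.

5.1 ε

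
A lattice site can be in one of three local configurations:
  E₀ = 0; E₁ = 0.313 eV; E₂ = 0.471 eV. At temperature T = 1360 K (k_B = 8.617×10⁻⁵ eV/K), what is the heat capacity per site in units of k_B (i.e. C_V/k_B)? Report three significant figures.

0.665

k_BT = 8.617×10⁻⁵ × 1360 K = 0.11719 eV.
Eᵢ/kT = 0, 2.6709, 4.0191.
Z = Σ e^(−Eᵢ/kT) = e^(−0) + e^(−2.6709) + e^(−4.0191) = 1.0000 + 0.069190 + 0.017969 = 1.0872.
⟨E⟩ = 0.027704 eV, ⟨E²⟩ = 0.0099013 eV².
C_V/k_B = (⟨E²⟩ − ⟨E⟩²)/(kT)² = (0.0099013 − 0.00076751)/0.013733 = 0.665.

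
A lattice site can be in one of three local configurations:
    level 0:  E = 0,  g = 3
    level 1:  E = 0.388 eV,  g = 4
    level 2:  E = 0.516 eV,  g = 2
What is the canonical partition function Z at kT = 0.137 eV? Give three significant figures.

Eᵢ/kT = 0, 2.8321, 3.7664.
Z = Σ gᵢe^(−Eᵢ/kT) = 3·e^(−0) + 4·e^(−2.8321) + 2·e^(−3.7664) = 3.0000 + 0.23556 + 0.046270 = 3.2818.

Z = 3.28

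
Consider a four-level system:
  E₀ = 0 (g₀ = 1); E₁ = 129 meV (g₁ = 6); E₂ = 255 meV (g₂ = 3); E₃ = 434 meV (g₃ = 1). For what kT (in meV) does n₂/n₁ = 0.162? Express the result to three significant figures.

n₂/n₁ = (g₂/g₁) exp[−(E₂−E₁)/kT] = 0.162.
⇒ (E₂−E₁)/kT = ln((3/6)/0.162) = ln(3.0864) = 1.1270.
kT = 126 meV / 1.1270 = 112 meV.

112 meV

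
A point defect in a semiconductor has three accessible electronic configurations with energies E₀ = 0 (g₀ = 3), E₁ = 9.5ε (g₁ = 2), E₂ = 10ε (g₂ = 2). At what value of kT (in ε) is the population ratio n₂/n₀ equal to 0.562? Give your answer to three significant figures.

58.6 ε

n₂/n₀ = (g₂/g₀) exp[−(E₂−E₀)/kT] = 0.562.
⇒ (E₂−E₀)/kT = ln((2/3)/0.562) = ln(1.1862) = 0.17075.
kT = 10ε / 0.17075 = 58.6 ε.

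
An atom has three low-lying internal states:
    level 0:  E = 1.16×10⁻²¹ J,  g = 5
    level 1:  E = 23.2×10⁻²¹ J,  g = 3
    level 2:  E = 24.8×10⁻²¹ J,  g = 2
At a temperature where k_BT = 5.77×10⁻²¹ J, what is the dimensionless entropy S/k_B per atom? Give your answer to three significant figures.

Eᵢ/kT = 0.20104, 4.0208, 4.2981.
Z = Σ gᵢe^(−Eᵢ/kT) = 5·e^(−0.20104) + 3·e^(−4.0208) + 2·e^(−4.2981) = 4.0894 + 0.053816 + 0.027189 = 4.1704.
⟨E⟩ = Σ EᵢPᵢ = 1.5985 ×10⁻²¹ J.
S/k_B = ln Z + ⟨E⟩/kT = ln(4.1704) + 1.5985/5.77 = 1.4280 + 0.27704 = 1.71.

1.71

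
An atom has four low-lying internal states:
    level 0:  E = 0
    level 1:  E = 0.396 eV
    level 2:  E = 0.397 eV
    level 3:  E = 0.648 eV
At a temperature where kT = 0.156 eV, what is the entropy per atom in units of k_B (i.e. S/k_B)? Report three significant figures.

0.556

Eᵢ/kT = 0, 2.5385, 2.5449, 4.1538.
Z = Σ e^(−Eᵢ/kT) = e^(−0) + e^(−2.5385) + e^(−2.5449) + e^(−4.1538) = 1.0000 + 0.078985 + 0.078481 + 0.015705 = 1.1732.
⟨E⟩ = Σ EᵢPᵢ = 0.061892 eV.
S/k_B = ln Z + ⟨E⟩/kT = ln(1.1732) + 0.061892/0.156 = 0.15974 + 0.39674 = 0.556.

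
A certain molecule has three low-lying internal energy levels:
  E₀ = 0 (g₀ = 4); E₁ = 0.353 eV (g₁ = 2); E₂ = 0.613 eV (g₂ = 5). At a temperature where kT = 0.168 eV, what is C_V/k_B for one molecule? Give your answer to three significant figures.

0.592

Eᵢ/kT = 0, 2.1012, 3.6488.
Z = Σ gᵢe^(−Eᵢ/kT) = 4·e^(−0) + 2·e^(−2.1012) + 5·e^(−3.6488) = 4.0000 + 0.24462 + 0.13011 = 4.3747.
⟨E⟩ = 0.037970 eV, ⟨E²⟩ = 0.018144 eV².
C_V/k_B = (⟨E²⟩ − ⟨E⟩²)/(kT)² = (0.018144 − 0.0014417)/0.028224 = 0.592.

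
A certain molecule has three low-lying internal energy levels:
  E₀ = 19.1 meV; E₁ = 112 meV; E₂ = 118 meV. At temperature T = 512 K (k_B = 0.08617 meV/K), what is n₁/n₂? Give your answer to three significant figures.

1.15

k_BT = 0.08617 × 512 K = 44.119 meV.
n₁/n₂ = exp[−(E₁−E₂)/kT] = exp(−(-6 meV)/(44.119 meV)) = exp(0.13600) = 1.15.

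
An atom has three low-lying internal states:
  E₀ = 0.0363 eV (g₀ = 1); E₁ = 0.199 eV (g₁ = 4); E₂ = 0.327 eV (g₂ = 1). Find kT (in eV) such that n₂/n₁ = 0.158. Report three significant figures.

n₂/n₁ = (g₂/g₁) exp[−(E₂−E₁)/kT] = 0.158.
⇒ (E₂−E₁)/kT = ln((1/4)/0.158) = ln(1.5823) = 0.45888.
kT = 0.128 eV / 0.45888 = 0.279 eV.

0.279 eV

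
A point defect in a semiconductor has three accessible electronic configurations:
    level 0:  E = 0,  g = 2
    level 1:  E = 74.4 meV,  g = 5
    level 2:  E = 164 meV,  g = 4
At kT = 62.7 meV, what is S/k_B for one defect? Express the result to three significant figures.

Eᵢ/kT = 0, 1.1866, 2.6156.
Z = Σ gᵢe^(−Eᵢ/kT) = 2·e^(−0) + 5·e^(−1.1866) + 4·e^(−2.6156) = 2.0000 + 1.5263 + 0.29250 = 3.8188.
⟨E⟩ = Σ EᵢPᵢ = 42.298 meV.
S/k_B = ln Z + ⟨E⟩/kT = ln(3.8188) + 42.298/62.7 = 1.3399 + 0.67461 = 2.01.

2.01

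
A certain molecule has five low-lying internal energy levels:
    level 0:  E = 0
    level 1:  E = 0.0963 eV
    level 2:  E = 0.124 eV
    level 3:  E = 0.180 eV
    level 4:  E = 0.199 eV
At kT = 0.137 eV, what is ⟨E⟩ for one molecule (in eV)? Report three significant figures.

0.0802 eV

Eᵢ/kT = 0, 0.70292, 0.90511, 1.3139, 1.4526.
Z = Σ e^(−Eᵢ/kT) = e^(−0) + e^(−0.70292) + e^(−0.90511) + e^(−1.3139) + e^(−1.4526) = 1.0000 + 0.49514 + 0.40450 + 0.26877 + 0.23396 = 2.4024.
⟨E⟩ = Σ Eᵢ e^(−Eᵢ/kT) / Z = (0·1.0000 + 0.0963·0.49514 + 0.124·0.40450 + 0.180·0.26877 + 0.199·0.23396) / 2.4024 = 0.0802 eV.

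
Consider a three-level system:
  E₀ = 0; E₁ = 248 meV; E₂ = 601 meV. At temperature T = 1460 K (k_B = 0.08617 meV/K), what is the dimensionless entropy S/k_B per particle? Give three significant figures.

k_BT = 0.08617 × 1460 K = 125.81 meV.
Eᵢ/kT = 0, 1.9712, 4.7770.
Z = Σ e^(−Eᵢ/kT) = e^(−0) + e^(−1.9712) + e^(−4.7770) = 1.0000 + 0.13929 + 0.0084212 = 1.1477.
⟨E⟩ = Σ EᵢPᵢ = 34.508 meV.
S/k_B = ln Z + ⟨E⟩/kT = ln(1.1477) + 34.508/125.81 = 0.13776 + 0.27429 = 0.412.

0.412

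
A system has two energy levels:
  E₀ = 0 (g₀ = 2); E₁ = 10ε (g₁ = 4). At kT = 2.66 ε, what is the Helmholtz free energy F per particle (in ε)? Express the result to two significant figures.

Eᵢ/kT = 0, 3.759.
Z = Σ gᵢe^(−Eᵢ/kT) = 2·e^(−0) + 4·e^(−3.759) = 2.000 + 0.09323 = 2.093.
F = −kT ln Z = −2.66 × ln(2.093) = −2.66 × 0.7386 = -2.0 ε.

-2.0 ε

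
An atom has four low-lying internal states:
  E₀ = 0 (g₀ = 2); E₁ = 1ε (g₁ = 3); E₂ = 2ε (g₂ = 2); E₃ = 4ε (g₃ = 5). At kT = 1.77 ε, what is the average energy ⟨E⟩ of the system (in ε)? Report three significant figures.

Eᵢ/kT = 0, 0.56497, 1.1299, 2.2599.
Z = Σ gᵢe^(−Eᵢ/kT) = 2·e^(−0) + 3·e^(−0.56497) + 2·e^(−1.1299) + 5·e^(−2.2599) = 2.0000 + 1.7051 + 0.64613 + 0.52180 = 4.8730.
⟨E⟩ = Σ Eᵢ gᵢe^(−Eᵢ/kT) / Z = (0·2.0000 + 1·1.7051 + 2·0.64613 + 4·0.52180) / 4.8730 = 1.04 ε.

1.04 ε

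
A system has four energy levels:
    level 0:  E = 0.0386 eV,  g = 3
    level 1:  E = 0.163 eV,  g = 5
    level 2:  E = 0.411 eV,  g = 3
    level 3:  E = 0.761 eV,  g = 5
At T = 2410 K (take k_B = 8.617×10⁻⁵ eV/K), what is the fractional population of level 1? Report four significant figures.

0.4292

k_BT = 8.617×10⁻⁵ × 2410 K = 0.207670 eV.
Eᵢ/kT = 0.185872, 0.784899, 1.97910, 3.66447.
Z = Σ gᵢe^(−Eᵢ/kT) = 3·e^(−0.185872) + 5·e^(−0.784899) + 3·e^(−1.97910) + 5·e^(−3.66447) = 2.49114 + 2.28083 + 0.414581 + 0.128089 = 5.31464.
P₁ = g₁ e^(−E₁/kT) / Z = 2.28083/5.31464 = 0.4292.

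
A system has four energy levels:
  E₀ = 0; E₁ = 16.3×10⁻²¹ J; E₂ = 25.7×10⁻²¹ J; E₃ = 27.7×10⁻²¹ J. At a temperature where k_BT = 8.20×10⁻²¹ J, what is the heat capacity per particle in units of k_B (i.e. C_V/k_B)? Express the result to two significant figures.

0.93

Eᵢ/kT = 0, 1.988, 3.134, 3.378.
Z = Σ e^(−Eᵢ/kT) = e^(−0) + e^(−1.988) + e^(−3.134) + e^(−3.378) = 1.000 + 0.1370 + 0.04354 + 0.03412 = 1.215.
⟨E⟩ = 3.537, ⟨E²⟩ = 75.17.
C_V/k_B = (⟨E²⟩ − ⟨E⟩²)/(kT)² = (75.17 − 12.51)/67.24 = 0.93.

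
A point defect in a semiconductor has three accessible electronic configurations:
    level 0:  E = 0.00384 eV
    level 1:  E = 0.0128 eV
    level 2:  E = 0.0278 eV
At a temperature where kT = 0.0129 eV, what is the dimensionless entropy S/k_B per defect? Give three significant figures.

Eᵢ/kT = 0.29767, 0.99225, 2.1550.
Z = Σ e^(−Eᵢ/kT) = e^(−0.29767) + e^(−0.99225) + e^(−2.1550) = 0.74255 + 0.37074 + 0.11590 = 1.2292.
⟨E⟩ = Σ EᵢPᵢ = 0.0088016 eV.
S/k_B = ln Z + ⟨E⟩/kT = ln(1.2292) + 0.0088016/0.0129 = 0.20636 + 0.68229 = 0.889.

0.889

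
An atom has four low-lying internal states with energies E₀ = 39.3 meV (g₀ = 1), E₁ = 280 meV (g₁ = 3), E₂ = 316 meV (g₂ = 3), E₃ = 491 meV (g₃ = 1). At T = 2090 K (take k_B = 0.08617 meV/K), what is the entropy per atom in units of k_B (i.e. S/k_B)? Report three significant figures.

k_BT = 0.08617 × 2090 K = 180.10 meV.
Eᵢ/kT = 0.21821, 1.5547, 1.7546, 2.7263.
Z = Σ gᵢe^(−Eᵢ/kT) = 1·e^(−0.21821) + 3·e^(−1.5547) + 3·e^(−1.7546) + 1·e^(−2.7263) = 0.80396 + 0.63376 + 0.51893 + 0.065461 = 2.0221.
⟨E⟩ = Σ EᵢPᵢ = 200.37 meV.
S/k_B = ln Z + ⟨E⟩/kT = ln(2.0221) + 200.37/180.10 = 0.70414 + 1.1125 = 1.82.

1.82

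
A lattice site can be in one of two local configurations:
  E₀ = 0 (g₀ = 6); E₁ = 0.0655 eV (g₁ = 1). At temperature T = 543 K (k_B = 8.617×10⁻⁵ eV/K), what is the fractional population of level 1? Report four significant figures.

0.03948

k_BT = 8.617×10⁻⁵ × 543 K = 0.0467903 eV.
Eᵢ/kT = 0, 1.39986.
Z = Σ gᵢe^(−Eᵢ/kT) = 6·e^(−0) + 1·e^(−1.39986) = 6.00000 + 0.246631 = 6.24663.
P₁ = g₁ e^(−E₁/kT) / Z = 0.246631/6.24663 = 0.03948.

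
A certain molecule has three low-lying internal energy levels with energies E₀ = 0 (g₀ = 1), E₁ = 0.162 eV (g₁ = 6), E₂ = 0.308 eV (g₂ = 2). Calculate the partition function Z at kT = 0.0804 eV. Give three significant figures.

Eᵢ/kT = 0, 2.0149, 3.8308.
Z = Σ gᵢe^(−Eᵢ/kT) = 1·e^(−0) + 6·e^(−2.0149) + 2·e^(−3.8308) = 1.0000 + 0.80000 + 0.043385 = 1.8434.

Z = 1.84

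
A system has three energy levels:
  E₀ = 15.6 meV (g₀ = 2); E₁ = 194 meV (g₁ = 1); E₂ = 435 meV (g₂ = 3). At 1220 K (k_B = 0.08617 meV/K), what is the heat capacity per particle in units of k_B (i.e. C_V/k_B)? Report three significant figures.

k_BT = 0.08617 × 1220 K = 105.13 meV.
Eᵢ/kT = 0.14839, 1.8453, 4.1377.
Z = Σ gᵢe^(−Eᵢ/kT) = 2·e^(−0.14839) + 1·e^(−1.8453) + 3·e^(−4.1377) = 1.7242 + 0.15798 + 0.047879 = 1.9301.
⟨E⟩ = 40.606 meV, ⟨E²⟩ = 7991.9 meV².
C_V/k_B = (⟨E²⟩ − ⟨E⟩²)/(kT)² = (7991.9 − 1648.8)/11052 = 0.574.

0.574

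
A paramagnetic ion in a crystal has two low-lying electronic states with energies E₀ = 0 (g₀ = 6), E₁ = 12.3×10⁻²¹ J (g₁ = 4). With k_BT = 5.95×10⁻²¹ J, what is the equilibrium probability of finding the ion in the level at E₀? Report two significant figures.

Eᵢ/kT = 0, 2.067.
Z = Σ gᵢe^(−Eᵢ/kT) = 6·e^(−0) + 4·e^(−2.067) = 6.000 + 0.5063 = 6.506.
P₀ = g₀ e^(−E₀/kT) / Z = 6.000/6.506 = 0.92.

0.92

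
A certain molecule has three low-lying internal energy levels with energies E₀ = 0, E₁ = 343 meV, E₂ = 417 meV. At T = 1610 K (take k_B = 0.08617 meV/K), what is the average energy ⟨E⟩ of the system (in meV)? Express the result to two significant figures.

k_BT = 0.08617 × 1610 K = 138.7 meV.
Eᵢ/kT = 0, 2.473, 3.006.
Z = Σ e^(−Eᵢ/kT) = e^(−0) + e^(−2.473) + e^(−3.006) = 1.000 + 0.08433 + 0.04949 = 1.134.
⟨E⟩ = Σ Eᵢ e^(−Eᵢ/kT) / Z = (0·1.000 + 343·0.08433 + 417·0.04949) / 1.134 = 44 meV.

44 meV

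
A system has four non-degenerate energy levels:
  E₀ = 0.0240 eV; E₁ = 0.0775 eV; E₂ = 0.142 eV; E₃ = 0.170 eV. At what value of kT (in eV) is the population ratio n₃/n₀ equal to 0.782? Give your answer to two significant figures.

0.59 eV

n₃/n₀ = exp[−(E₃−E₀)/kT] = 0.782.
⇒ (E₃−E₀)/kT = ln(1/0.782) = ln(1.279) = 0.2461.
kT = 0.1460 eV / 0.2461 = 0.59 eV.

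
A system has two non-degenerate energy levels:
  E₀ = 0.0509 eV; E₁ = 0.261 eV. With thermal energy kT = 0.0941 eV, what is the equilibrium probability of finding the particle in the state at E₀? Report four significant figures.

Eᵢ/kT = 0.540914, 2.77365.
Z = Σ e^(−Eᵢ/kT) = e^(−0.540914) + e^(−2.77365) = 0.582216 + 0.0624337 = 0.644650.
P₀ = e^(−E₀/kT) / Z = 0.582216/0.644650 = 0.9032.

0.9032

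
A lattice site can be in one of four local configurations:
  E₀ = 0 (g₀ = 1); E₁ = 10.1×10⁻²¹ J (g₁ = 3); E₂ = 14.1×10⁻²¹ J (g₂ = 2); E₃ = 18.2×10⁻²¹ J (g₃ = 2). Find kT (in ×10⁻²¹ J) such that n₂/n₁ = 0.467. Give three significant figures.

n₂/n₁ = (g₂/g₁) exp[−(E₂−E₁)/kT] = 0.467.
⇒ (E₂−E₁)/kT = ln((2/3)/0.467) = ln(1.4276) = 0.35599.
kT = 4.0 ×10⁻²¹ J / 0.35599 = 11.2 ×10⁻²¹ J.

11.2 ×10⁻²¹ J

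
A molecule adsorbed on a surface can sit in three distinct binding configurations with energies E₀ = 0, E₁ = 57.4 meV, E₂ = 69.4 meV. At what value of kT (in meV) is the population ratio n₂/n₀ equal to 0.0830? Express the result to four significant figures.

n₂/n₀ = exp[−(E₂−E₀)/kT] = 0.0830.
⇒ (E₂−E₀)/kT = ln(1/0.0830) = ln(12.0482) = 2.48892.
kT = 69.4 meV / 2.48892 = 27.88 meV.

27.88 meV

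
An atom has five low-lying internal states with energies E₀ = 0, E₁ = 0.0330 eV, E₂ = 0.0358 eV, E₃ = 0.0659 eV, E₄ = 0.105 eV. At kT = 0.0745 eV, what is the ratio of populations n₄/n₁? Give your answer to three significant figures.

n₄/n₁ = exp[−(E₄−E₁)/kT] = exp(−(0.0720 eV)/(0.0745 eV)) = exp(-0.96644) = 0.380.

0.380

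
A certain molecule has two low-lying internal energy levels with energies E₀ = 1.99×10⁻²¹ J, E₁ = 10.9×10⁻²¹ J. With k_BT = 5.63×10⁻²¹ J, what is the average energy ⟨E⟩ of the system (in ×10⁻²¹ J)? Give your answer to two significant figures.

Eᵢ/kT = 0.3535, 1.936.
Z = Σ e^(−Eᵢ/kT) = e^(−0.3535) + e^(−1.936) = 0.7022 + 0.1443 = 0.8465.
⟨E⟩ = Σ Eᵢ e^(−Eᵢ/kT) / Z = (1.99·0.7022 + 10.9·0.1443) / 0.8465 = 3.5 ×10⁻²¹ J.

3.5 ×10⁻²¹ J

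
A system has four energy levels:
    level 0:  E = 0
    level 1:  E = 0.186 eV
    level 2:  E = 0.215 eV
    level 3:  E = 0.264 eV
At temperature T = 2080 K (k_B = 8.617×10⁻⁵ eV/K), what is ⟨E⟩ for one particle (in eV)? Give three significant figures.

k_BT = 8.617×10⁻⁵ × 2080 K = 0.17923 eV.
Eᵢ/kT = 0, 1.0378, 1.1996, 1.4730.
Z = Σ e^(−Eᵢ/kT) = e^(−0) + e^(−1.0378) + e^(−1.1996) + e^(−1.4730) = 1.0000 + 0.35423 + 0.30131 + 0.22924 = 1.8848.
⟨E⟩ = Σ Eᵢ e^(−Eᵢ/kT) / Z = (0·1.0000 + 0.186·0.35423 + 0.215·0.30131 + 0.264·0.22924) / 1.8848 = 0.101 eV.

0.101 eV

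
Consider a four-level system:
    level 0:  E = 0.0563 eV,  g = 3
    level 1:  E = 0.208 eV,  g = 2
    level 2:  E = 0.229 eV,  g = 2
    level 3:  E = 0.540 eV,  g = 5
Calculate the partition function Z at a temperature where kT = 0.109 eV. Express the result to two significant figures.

Eᵢ/kT = 0.5165, 1.908, 2.101, 4.954.
Z = Σ gᵢe^(−Eᵢ/kT) = 3·e^(−0.5165) + 2·e^(−1.908) + 2·e^(−2.101) + 5·e^(−4.954) = 1.790 + 0.2968 + 0.2447 + 0.03528 = 2.367.

Z = 2.4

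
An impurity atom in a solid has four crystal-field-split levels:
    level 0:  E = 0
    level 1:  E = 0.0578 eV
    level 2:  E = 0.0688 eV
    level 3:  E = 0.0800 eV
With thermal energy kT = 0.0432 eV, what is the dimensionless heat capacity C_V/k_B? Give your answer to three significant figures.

0.585

Eᵢ/kT = 0, 1.3380, 1.5926, 1.8519.
Z = Σ e^(−Eᵢ/kT) = e^(−0) + e^(−1.3380) + e^(−1.5926) + e^(−1.8519) = 1.0000 + 0.26237 + 0.20340 + 0.15694 = 1.6227.
⟨E⟩ = 0.025707 eV, ⟨E²⟩ = 0.0017525 eV².
C_V/k_B = (⟨E²⟩ − ⟨E⟩²)/(kT)² = (0.0017525 − 0.00066085)/0.0018662 = 0.585.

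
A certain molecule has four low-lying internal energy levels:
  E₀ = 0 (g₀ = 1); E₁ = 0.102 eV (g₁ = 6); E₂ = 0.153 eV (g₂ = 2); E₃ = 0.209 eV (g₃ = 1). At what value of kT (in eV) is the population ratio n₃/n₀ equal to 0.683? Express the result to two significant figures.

n₃/n₀ = (g₃/g₀) exp[−(E₃−E₀)/kT] = 0.683.
⇒ (E₃−E₀)/kT = ln((1/1)/0.683) = ln(1.464) = 0.3812.
kT = 0.209 eV / 0.3812 = 0.55 eV.

0.55 eV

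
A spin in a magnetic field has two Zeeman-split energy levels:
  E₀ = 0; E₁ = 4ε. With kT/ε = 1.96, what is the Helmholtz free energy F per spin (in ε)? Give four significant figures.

Eᵢ/kT = 0, 2.04082.
Z = Σ e^(−Eᵢ/kT) = e^(−0) + e^(−2.04082) = 1.00000 + 0.129922 = 1.12992.
F = −kT ln Z = −1.96 × ln(1.12992) = −1.96 × 0.122147 = -0.2394 ε.

-0.2394 ε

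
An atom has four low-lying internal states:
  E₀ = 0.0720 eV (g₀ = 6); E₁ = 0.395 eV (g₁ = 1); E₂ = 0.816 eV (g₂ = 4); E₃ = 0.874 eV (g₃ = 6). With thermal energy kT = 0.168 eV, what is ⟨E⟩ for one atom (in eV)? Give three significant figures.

Eᵢ/kT = 0.42857, 2.3512, 4.8571, 5.2024.
Z = Σ gᵢe^(−Eᵢ/kT) = 6·e^(−0.42857) + 1·e^(−2.3512) + 4·e^(−4.8571) + 6·e^(−5.2024) = 3.9086 + 0.095255 + 0.031092 + 0.033020 = 4.0680.
⟨E⟩ = Σ Eᵢ gᵢe^(−Eᵢ/kT) / Z = (0.0720·3.9086 + 0.395·0.095255 + 0.816·0.031092 + 0.874·0.033020) / 4.0680 = 0.0918 eV.

0.0918 eV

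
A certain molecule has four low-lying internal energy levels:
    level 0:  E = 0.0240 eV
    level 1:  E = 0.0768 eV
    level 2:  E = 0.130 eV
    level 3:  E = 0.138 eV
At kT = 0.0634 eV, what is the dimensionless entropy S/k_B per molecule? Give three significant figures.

Eᵢ/kT = 0.37855, 1.2114, 2.0505, 2.1767.
Z = Σ e^(−Eᵢ/kT) = e^(−0.37855) + e^(−1.2114) + e^(−2.0505) + e^(−2.1767) = 0.68485 + 0.29778 + 0.12867 + 0.11342 = 1.2247.
⟨E⟩ = Σ EᵢPᵢ = 0.058533 eV.
S/k_B = ln Z + ⟨E⟩/kT = ln(1.2247) + 0.058533/0.0634 = 0.20270 + 0.92323 = 1.13.

1.13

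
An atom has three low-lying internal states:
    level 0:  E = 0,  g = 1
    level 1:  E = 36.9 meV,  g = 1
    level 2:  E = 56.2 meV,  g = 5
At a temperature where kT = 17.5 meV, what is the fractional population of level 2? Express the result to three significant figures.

Eᵢ/kT = 0, 2.1086, 3.2114.
Z = Σ gᵢe^(−Eᵢ/kT) = 1·e^(−0) + 1·e^(−2.1086) + 5·e^(−3.2114) = 1.0000 + 0.12141 + 0.20150 = 1.3229.
P₂ = g₂ e^(−E₂/kT) / Z = 0.20150/1.3229 = 0.152.

0.152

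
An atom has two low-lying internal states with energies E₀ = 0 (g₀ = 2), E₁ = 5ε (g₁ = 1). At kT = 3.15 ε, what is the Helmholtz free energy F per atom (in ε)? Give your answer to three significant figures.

-2.49 ε

Eᵢ/kT = 0, 1.5873.
Z = Σ gᵢe^(−Eᵢ/kT) = 2·e^(−0) + 1·e^(−1.5873) = 2.0000 + 0.20448 = 2.2045.
F = −kT ln Z = −3.15 × ln(2.2045) = −3.15 × 0.79050 = -2.49 ε.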